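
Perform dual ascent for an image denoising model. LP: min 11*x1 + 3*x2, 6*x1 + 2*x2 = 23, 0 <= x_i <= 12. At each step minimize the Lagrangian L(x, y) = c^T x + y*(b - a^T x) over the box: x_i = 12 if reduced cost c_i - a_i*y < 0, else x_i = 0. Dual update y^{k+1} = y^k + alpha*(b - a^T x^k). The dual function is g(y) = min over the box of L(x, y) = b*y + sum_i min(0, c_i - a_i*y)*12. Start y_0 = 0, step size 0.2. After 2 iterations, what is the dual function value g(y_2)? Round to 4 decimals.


Dual ascent for LP: min 11*x1 + 3*x2, 6*x1 + 2*x2 = 23, 0 <= x_i <= 12
Step 1: y^k = 0.0, reduced costs: (11.0, 3.0)
  x^k = (0.0, 0.0), subgradient = b - a^T x = 23.0
  y^{k+1} = 0.0 + 0.2*23.0 = 4.6
Step 2: y^k = 4.6, reduced costs: (-16.6, -6.2)
  x^k = (12.0, 12.0), subgradient = b - a^T x = -73.0
  y^{k+1} = 4.6 + 0.2*-73.0 = -10.0
Dual objective at y_2 = -10.0: reduced costs (71.0, 23.0), box minimizer x = (0.0, 0.0)
g(y_2) = b*y + (c1 - a1*y)*x1 + (c2 - a2*y)*x2 = 23*(-10.0) + 71.0*0.0 + 23.0*0.0 = -230.0 + 0.0 + 0.0 = -230.0


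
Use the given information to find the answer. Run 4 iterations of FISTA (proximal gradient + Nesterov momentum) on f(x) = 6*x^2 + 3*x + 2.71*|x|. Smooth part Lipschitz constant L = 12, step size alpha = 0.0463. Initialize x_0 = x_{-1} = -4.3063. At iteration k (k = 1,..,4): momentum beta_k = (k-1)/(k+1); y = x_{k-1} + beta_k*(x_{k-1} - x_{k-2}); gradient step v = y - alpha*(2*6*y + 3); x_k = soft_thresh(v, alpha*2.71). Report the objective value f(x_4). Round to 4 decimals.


FISTA on f(x) = 6*x^2 + 3*x + 2.71*|x|
L = 12, alpha = 0.0463
Iteration 1: beta = 0.0, y = -4.3063 + 0.0*(-4.3063 + 4.3063) = -4.3063
  grad(y) = -48.6756, v = y - alpha*grad = -2.0526
  prox(v) = soft_thresh(-2.0526, 0.1255) = -1.9271
Iteration 2: beta = 0.3333, y = -1.9271 + 0.3333*(-1.9271 + 4.3063) = -1.1341
  grad(y) = -10.6091, v = y - alpha*grad = -0.6429
  prox(v) = soft_thresh(-0.6429, 0.1255) = -0.5174
Iteration 3: beta = 0.5, y = -0.5174 + 0.5*(-0.5174 + 1.9271) = 0.1874
  grad(y) = 5.2493, v = y - alpha*grad = -0.0556
  prox(v) = soft_thresh(-0.0556, 0.1255) = 0.0
Iteration 4: beta = 0.6, y = 0.0 + 0.6*(0.0 + 0.5174) = 0.3105
  grad(y) = 6.7254, v = y - alpha*grad = -0.0009
  prox(v) = soft_thresh(-0.0009, 0.1255) = 0.0
f(x_4) = 6*0.0^2 + 3*0.0 + 2.71*|0.0| = 0.0


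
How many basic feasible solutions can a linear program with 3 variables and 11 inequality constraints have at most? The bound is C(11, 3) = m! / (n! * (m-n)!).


Each vertex corresponds to some choice of n active constraints out of m, so the number of vertices is at most C(m, n) = m! / (n!(m-n)!).
m = 11, n = 3
Numerator: 11 * 10 * 9
Denominator: 3! = 6
C(11, 3) = 165


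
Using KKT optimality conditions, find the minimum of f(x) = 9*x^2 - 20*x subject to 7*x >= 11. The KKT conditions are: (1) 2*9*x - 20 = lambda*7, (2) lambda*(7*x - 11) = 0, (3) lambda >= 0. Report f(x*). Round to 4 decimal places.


Step 1: Try lambda = 0 (constraint inactive).
x_unc = 20/(2*9) = 1.1111
Check: 7*1.1111 = 7.7777 < 11 -- violated!
Step 2: Constraint must be active: 7*x = 11
x* = 11/7 = 1.5714 (rounded; the exact value 11/7 is used below)
lambda = (2*9*(11/7) - 20)/7 = 1.1837
Step 3: Compute optimal value.
f(x*) = 9*(11/7)^2 - 20*(11/7) = -9.2041


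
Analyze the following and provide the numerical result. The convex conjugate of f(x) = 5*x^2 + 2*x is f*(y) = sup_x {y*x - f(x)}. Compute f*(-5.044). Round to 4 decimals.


f*(y) = sup_x {y*x - a*x^2 - b*x} = sup_x {(y-b)*x - a*x^2}
FOC: (y - b) - 2a*x = 0 => x* = (y - b)/(2a)
x* = (-5.044 - 2)/(2*5) = -0.7044
f*(-5.044) = (y-b)^2/(4a) = (-5.044 - 2)^2/(4*5)
= 49.6179/20 = 2.4809


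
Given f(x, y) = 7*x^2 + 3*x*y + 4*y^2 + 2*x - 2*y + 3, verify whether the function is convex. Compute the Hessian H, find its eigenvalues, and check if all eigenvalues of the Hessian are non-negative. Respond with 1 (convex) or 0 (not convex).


The Hessian of f(x,y) = 7*x^2 + 3*x*y + 4*y^2 + 2*x - 2*y + 3 is:
H = [[14, 3], [3, 8]]
Trace = 14 + 8 = 22
Determinant = 14*8 - (3)^2 = 103
Discriminant = (22)^2 - 4*103 = 72.0
Eigenvalues: lambda_1 = 6.7574, lambda_2 = 15.2426
The function is convex.

1


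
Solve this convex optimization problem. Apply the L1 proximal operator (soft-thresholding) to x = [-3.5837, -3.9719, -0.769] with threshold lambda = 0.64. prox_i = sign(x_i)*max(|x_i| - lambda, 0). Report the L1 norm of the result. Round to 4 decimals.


Soft-thresholding with lambda = 0.64:
prox(-3.5837) = sign(-3.5837)*max(|-3.5837| - 0.64, 0) = -2.9437
prox(-3.9719) = sign(-3.9719)*max(|-3.9719| - 0.64, 0) = -3.3319
prox(-0.769) = sign(-0.769)*max(|-0.769| - 0.64, 0) = -0.129
prox(x) = [-2.9437, -3.3319, -0.129]
||prox(x)||_1 = 2.9437 + 3.3319 + 0.129 = 6.4046


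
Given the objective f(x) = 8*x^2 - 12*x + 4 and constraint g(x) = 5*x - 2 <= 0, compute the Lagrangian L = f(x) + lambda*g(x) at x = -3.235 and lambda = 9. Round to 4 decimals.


Step 1: Evaluate f(x).
f(-3.235) = 8*(-3.235)^2 - 12*(-3.235) + 4 = 126.5418
Step 2: Evaluate g(x).
g(-3.235) = 5*-3.235 - 2 = -18.175
Step 3: Compute Lagrangian.
L = 126.5418 + 9*-18.175 = -37.0332


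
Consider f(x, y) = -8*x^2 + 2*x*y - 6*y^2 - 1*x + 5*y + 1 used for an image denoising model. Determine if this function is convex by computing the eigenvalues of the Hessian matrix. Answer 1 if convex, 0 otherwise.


The Hessian of f(x,y) = -8*x^2 + 2*x*y - 6*y^2 - 1*x + 5*y + 1 is:
H = [[-16, 2], [2, -12]]
Trace = -16 - 12 = -28
Determinant = -16*-12 - (2)^2 = 188
Discriminant = (-28)^2 - 4*188 = 32.0
Eigenvalues: lambda_1 = -16.8284, lambda_2 = -11.1716
The function is not convex.

0


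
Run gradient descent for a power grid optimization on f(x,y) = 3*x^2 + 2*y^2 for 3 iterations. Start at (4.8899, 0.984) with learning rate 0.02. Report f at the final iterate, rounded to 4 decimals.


Gradient descent on f(x,y) = 3*x^2 + 2*y^2.
Starting point: (4.8899, 0.984), alpha = 0.02
Step 1: grad_x = 2*3*4.8899 = 29.3394, grad_y = 2*2*0.984 = 3.936
  x_1 = 4.8899 - 0.02*29.3394 = 4.3031
  y_1 = 0.984 - 0.02*3.936 = 0.9053
Step 2: grad_x = 2*3*4.3031 = 25.8187, grad_y = 2*2*0.9053 = 3.6211
  x_2 = 4.3031 - 0.02*25.8187 = 3.7867
  y_2 = 0.9053 - 0.02*3.6211 = 0.8329
Step 3: grad_x = 2*3*3.7867 = 22.7204, grad_y = 2*2*0.8329 = 3.3314
  x_3 = 3.7867 - 0.02*22.7204 = 3.3323
  y_3 = 0.8329 - 0.02*3.3314 = 0.7662
f(3.3323, 0.7662) = 3*3.3323^2 + 2*0.7662^2 = 34.4875


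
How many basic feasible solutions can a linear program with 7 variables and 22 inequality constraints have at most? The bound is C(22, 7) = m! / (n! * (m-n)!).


Each vertex corresponds to some choice of n active constraints out of m, so the number of vertices is at most C(m, n) = m! / (n!(m-n)!).
m = 22, n = 7
Numerator: 22 * 21 * 20 * 19 * 18 * 17 * 16
Denominator: 7! = 5040
C(22, 7) = 170544


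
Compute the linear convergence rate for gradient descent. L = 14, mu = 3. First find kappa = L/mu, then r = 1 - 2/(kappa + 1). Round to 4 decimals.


Step 1: Compute the condition number.
kappa = L/mu = 14/3 = 4.6667
Step 2: Compute the convergence rate.
r = 1 - 2/(kappa + 1) = 1 - 2*mu/(L + mu) = (L - mu)/(L + mu) = 11/17 = 0.6471


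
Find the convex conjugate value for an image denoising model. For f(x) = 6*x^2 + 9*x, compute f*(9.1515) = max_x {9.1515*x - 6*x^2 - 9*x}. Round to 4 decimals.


f*(y) = sup_x {y*x - a*x^2 - b*x} = sup_x {(y-b)*x - a*x^2}
FOC: (y - b) - 2a*x = 0 => x* = (y - b)/(2a)
x* = (9.1515 - 9)/(2*6) = 0.0126
f*(9.1515) = (y-b)^2/(4a) = (9.1515 - 9)^2/(4*6)
= 0.023/24 = 0.001


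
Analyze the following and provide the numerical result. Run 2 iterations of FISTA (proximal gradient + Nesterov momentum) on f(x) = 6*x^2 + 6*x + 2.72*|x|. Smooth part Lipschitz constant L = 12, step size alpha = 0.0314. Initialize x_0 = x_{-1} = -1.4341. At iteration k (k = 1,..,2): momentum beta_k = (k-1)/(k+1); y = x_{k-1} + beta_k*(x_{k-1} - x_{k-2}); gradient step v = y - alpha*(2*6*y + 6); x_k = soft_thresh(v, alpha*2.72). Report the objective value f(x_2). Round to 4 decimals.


FISTA on f(x) = 6*x^2 + 6*x + 2.72*|x|
L = 12, alpha = 0.0314
Iteration 1: beta = 0.0, y = -1.4341 + 0.0*(-1.4341 + 1.4341) = -1.4341
  grad(y) = -11.2092, v = y - alpha*grad = -1.0821
  prox(v) = soft_thresh(-1.0821, 0.0854) = -0.9967
Iteration 2: beta = 0.3333, y = -0.9967 + 0.3333*(-0.9967 + 1.4341) = -0.8509
  grad(y) = -4.2112, v = y - alpha*grad = -0.7187
  prox(v) = soft_thresh(-0.7187, 0.0854) = -0.6333
f(x_2) = 6*(-0.6333)^2 + 6*(-0.6333) + 2.72*|-0.6333| = 0.3292


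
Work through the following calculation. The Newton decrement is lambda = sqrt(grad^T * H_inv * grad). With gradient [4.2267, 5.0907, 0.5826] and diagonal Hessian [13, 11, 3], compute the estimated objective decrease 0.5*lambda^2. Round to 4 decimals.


Step 1: H is diagonal, so H^(-1) * g = [0.3251, 0.4628, 0.1942].
Step 2: g^T H^(-1) g = sum_i g_i^2 / H_ii
  = (4.2267)^2/13 + (5.0907)^2/11 + (0.5826)^2/3
  = 1.3742 + 2.3559 + 0.1131 = 3.8433
Step 3: Objective decrease = 0.5 * g^T H^(-1) g = 1.9217


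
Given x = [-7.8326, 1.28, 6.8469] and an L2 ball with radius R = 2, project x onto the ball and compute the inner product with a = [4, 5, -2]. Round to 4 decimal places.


Step 1: Compute ||x|| (intermediates to 6 decimals).
||x|| = sqrt((-7.8326)^2 + 1.28^2 + 6.8469^2) = 10.481797
Step 2: Project.
Since ||x|| > R, scale = R/||x|| = 2/10.481797 = 0.190807, proj(x) = scale * x
proj(x) = [-1.494515, 0.244233, 1.306436]
Step 3: Dot product.
a^T * proj(x) = 4*(-1.494515) + 5*0.244233 - 2*1.306436 = -7.3698


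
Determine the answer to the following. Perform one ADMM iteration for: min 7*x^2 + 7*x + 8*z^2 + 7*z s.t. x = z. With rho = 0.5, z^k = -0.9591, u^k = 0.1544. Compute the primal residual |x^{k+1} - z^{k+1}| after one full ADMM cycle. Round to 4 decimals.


ADMM iteration with rho = 0.5, z^k = -0.9591, u^k = 0.1544
Step 1: x-update.
Minimize 7*x^2 + 7*x + (0.5/2)*(x + 0.9591 + 0.1544)^2
FOC: (2*7 + 0.5)*x = -7 + 0.5*(-0.9591 - 0.1544)
x^{k+1} = -0.5212
Step 2: z-update.
Minimize 8*z^2 + 7*z + (0.5/2)*(-0.5212 - z + 0.1544)^2
FOC: (2*8 + 0.5)*z = -7 + 0.5*(-0.5212 + 0.1544)
z^{k+1} = -0.4354
Step 3: u-update.
u^{k+1} = 0.1544 - 0.5212 + 0.4354 = 0.0686
Step 4: Primal residual = |-0.5212 + 0.4354| = 0.0858


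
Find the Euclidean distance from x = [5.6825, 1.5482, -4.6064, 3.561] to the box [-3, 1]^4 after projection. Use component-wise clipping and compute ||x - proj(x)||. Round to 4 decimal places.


Project each component onto [-3, 1].
clip(5.6825) = 1.0, clip(1.5482) = 1.0, clip(-4.6064) = -3.0, clip(3.561) = 1.0
Projection = [1.0, 1.0, -3.0, 1.0]
Squared diffs: [21.9258, 0.3005, 2.5805, 6.5587]
Distance = sqrt(31.3655) = 5.6005


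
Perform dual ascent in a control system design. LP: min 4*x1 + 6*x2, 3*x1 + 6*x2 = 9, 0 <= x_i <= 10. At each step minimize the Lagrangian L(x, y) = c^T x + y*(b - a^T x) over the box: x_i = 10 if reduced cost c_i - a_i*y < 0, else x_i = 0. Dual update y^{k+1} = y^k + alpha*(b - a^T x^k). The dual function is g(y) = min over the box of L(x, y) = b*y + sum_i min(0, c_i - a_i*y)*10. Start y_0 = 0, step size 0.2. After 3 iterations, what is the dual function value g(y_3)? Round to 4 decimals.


Dual ascent for LP: min 4*x1 + 6*x2, 3*x1 + 6*x2 = 9, 0 <= x_i <= 10
Step 1: y^k = 0.0, reduced costs: (4.0, 6.0)
  x^k = (0.0, 0.0), subgradient = b - a^T x = 9.0
  y^{k+1} = 0.0 + 0.2*9.0 = 1.8
Step 2: y^k = 1.8, reduced costs: (-1.4, -4.8)
  x^k = (10.0, 10.0), subgradient = b - a^T x = -81.0
  y^{k+1} = 1.8 + 0.2*-81.0 = -14.4
Step 3: y^k = -14.4, reduced costs: (47.2, 92.4)
  x^k = (0.0, 0.0), subgradient = b - a^T x = 9.0
  y^{k+1} = -14.4 + 0.2*9.0 = -12.6
Dual objective at y_3 = -12.6: reduced costs (41.8, 81.6), box minimizer x = (0.0, 0.0)
g(y_3) = b*y + (c1 - a1*y)*x1 + (c2 - a2*y)*x2 = 9*(-12.6) + 41.8*0.0 + 81.6*0.0 = -113.4 + 0.0 + 0.0 = -113.4


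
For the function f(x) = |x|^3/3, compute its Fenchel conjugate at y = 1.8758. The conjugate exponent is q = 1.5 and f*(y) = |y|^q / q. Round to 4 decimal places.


The conjugate exponent q satisfies 1/p + 1/q = 1.
p = 3, so q = 3/(3 - 1) = 1.5
|y|^q = 1.8758^1.5 = 2.5691
f*(1.8758) = 2.5691 / 1.5 = 1.7127


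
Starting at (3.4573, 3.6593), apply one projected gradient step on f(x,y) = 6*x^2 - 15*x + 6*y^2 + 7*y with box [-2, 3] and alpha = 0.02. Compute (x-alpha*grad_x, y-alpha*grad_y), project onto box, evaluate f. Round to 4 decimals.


Step 1: Compute gradient at (3.4573, 3.6593).
grad_x = 2*6*3.4573 - 15 = 26.4876
grad_y = 2*6*3.6593 + 7 = 50.9116
Step 2: Gradient step.
x_raw = 3.4573 - 0.02*26.4876 = 2.9275
y_raw = 3.6593 - 0.02*50.9116 = 2.6411
Step 3: Project onto [-2, 3].
x_proj = clip(2.9275) = 2.9275
y_proj = clip(2.6411) = 2.6411
Step 4: Evaluate f.
f(2.9275, 2.6411) = 67.8489


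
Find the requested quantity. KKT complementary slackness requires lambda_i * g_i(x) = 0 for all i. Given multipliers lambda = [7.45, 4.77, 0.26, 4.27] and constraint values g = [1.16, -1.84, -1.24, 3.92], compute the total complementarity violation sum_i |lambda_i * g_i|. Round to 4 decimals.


KKT complementary slackness check:
lambda_1 * g_1 = 7.45 * 1.16 = 8.642
lambda_2 * g_2 = 4.77 * -1.84 = -8.7768
lambda_3 * g_3 = 0.26 * -1.24 = -0.3224
lambda_4 * g_4 = 4.27 * 3.92 = 16.7384
Total violation = 8.642 + 8.7768 + 0.3224 + 16.7384 = 34.4796


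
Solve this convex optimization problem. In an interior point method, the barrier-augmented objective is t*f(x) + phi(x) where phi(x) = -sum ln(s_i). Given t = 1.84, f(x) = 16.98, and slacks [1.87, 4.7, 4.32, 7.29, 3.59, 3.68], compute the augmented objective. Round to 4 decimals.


Step 1: Compute log-barrier.
ln values: [0.6259, 1.5476, 1.4633, 1.9865, 1.2782, 1.3029]
phi = -(0.6259 + 1.5476 + 1.4633 + 1.9865 + 1.2782 + 1.3029) = -8.2043
Step 2: Compute augmented objective.
t*f(x) = 1.84*16.98 = 31.2432
Total = 31.2432 - 8.2043 = 23.0389


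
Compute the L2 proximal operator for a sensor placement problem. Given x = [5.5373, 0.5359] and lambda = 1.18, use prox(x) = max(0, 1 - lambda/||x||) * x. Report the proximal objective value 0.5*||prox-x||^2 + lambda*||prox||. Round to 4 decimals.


Step 1: Compute ||x||.
||x|| = 5.5632
Step 2: Compute scaling factor.
scale = max(0, 1 - 1.18/5.5632) = 0.7879
Step 3: prox(x) = [4.3628, 0.4222]
||prox(x)|| = 4.3832
Step 4: Proximal objective.
0.5*||prox-x||^2 = 0.6962
lambda*||prox|| = 5.1722
Total = 5.8683


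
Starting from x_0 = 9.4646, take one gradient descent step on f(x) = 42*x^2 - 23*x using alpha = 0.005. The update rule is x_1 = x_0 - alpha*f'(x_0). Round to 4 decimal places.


We compute the gradient at x_0 and apply the update.
f'(x) = 84*x - 23
f'(9.4646) = 84*9.4646 - 23 = 772.0264
x_1 = 9.4646 - 0.005*772.0264 = 5.6045


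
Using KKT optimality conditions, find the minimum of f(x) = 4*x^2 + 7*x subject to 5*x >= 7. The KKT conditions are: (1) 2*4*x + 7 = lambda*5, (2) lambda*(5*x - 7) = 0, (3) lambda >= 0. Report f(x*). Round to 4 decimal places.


Step 1: Try lambda = 0 (constraint inactive).
x_unc = -7/(2*4) = -0.875
Check: 5*-0.875 = -4.375 < 7 -- violated!
Step 2: Constraint must be active: 5*x = 7
x* = 7/5 = 1.4
lambda = (2*4*1.4 + 7)/5 = 3.64
Step 3: Compute optimal value.
f(x*) = 4*1.4^2 + 7*1.4 = 17.64


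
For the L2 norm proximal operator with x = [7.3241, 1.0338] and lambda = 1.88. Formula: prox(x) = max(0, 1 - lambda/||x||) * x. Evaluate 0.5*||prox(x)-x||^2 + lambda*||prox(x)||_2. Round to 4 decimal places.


Step 1: Compute ||x||.
||x|| = 7.3967
Step 2: Compute scaling factor.
scale = max(0, 1 - 1.88/7.3967) = 0.7458
Step 3: prox(x) = [5.4626, 0.771]
||prox(x)|| = 5.5167
Step 4: Proximal objective.
0.5*||prox-x||^2 = 1.7672
lambda*||prox|| = 10.3714
Total = 12.1386


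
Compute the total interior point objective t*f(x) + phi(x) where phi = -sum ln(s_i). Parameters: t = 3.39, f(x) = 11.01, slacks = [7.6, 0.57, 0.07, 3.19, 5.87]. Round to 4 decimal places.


Step 1: Compute log-barrier.
ln values: [2.0281, -0.5621, -2.6593, 1.16, 1.7699]
phi = -(2.0281 - 0.5621 - 2.6593 + 1.16 + 1.7699) = -1.7366
Step 2: Compute augmented objective.
t*f(x) = 3.39*11.01 = 37.3239
Total = 37.3239 - 1.7366 = 35.5873


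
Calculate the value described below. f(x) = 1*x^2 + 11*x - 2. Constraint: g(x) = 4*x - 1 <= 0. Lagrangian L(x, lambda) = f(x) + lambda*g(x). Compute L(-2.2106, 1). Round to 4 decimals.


Step 1: Evaluate f(x).
f(-2.2106) = 1*(-2.2106)^2 + 11*(-2.2106) - 2 = -21.4298
Step 2: Evaluate g(x).
g(-2.2106) = 4*-2.2106 - 1 = -9.8424
Step 3: Compute Lagrangian.
L = -21.4298 + 1*-9.8424 = -31.2722


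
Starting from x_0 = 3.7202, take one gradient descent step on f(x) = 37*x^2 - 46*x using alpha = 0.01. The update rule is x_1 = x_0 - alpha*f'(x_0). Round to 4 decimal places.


We compute the gradient at x_0 and apply the update.
f'(x) = 74*x - 46
f'(3.7202) = 74*3.7202 - 46 = 229.2948
x_1 = 3.7202 - 0.01*229.2948 = 1.4273


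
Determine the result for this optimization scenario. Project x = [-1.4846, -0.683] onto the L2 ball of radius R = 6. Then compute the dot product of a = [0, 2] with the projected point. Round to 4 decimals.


Step 1: Compute ||x|| (intermediates to 6 decimals).
||x|| = sqrt((-1.4846)^2 + (-0.683)^2) = 1.634174
Step 2: Project.
Since ||x|| <= R, proj = x (no scaling needed).
proj(x) = [-1.4846, -0.683]
Step 3: Dot product.
a^T * proj(x) = 0*(-1.4846) + 2*(-0.683) = -1.366


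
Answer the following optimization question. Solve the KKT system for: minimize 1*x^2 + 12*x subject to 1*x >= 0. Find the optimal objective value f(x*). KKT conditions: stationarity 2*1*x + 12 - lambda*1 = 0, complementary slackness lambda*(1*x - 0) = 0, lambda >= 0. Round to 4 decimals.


Step 1: Try lambda = 0 (constraint inactive).
x_unc = -12/(2*1) = -6.0
Check: 1*-6.0 = -6.0 < 0 -- violated!
Step 2: Constraint must be active: 1*x = 0
x* = 0/1 = 0.0
lambda = (2*1*0.0 + 12)/1 = 12.0
Step 3: Compute optimal value.
f(x*) = 1*0.0^2 + 12*0.0 = 0.0


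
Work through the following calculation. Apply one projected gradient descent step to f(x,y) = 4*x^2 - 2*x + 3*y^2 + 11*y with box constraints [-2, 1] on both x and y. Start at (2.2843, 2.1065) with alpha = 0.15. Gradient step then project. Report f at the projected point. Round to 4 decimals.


Step 1: Compute gradient at (2.2843, 2.1065).
grad_x = 2*4*2.2843 - 2 = 16.2744
grad_y = 2*3*2.1065 + 11 = 23.639
Step 2: Gradient step.
x_raw = 2.2843 - 0.15*16.2744 = -0.1569
y_raw = 2.1065 - 0.15*23.639 = -1.4394
Step 3: Project onto [-2, 1].
x_proj = clip(-0.1569) = -0.1569
y_proj = clip(-1.4394) = -1.4394
Step 4: Evaluate f.
f(-0.1569, -1.4394) = -9.2055


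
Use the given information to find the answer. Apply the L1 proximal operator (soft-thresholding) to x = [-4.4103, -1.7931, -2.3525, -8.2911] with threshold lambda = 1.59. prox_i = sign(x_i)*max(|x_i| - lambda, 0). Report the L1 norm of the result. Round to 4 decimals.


Soft-thresholding with lambda = 1.59:
prox(-4.4103) = sign(-4.4103)*max(|-4.4103| - 1.59, 0) = -2.8203
prox(-1.7931) = sign(-1.7931)*max(|-1.7931| - 1.59, 0) = -0.2031
prox(-2.3525) = sign(-2.3525)*max(|-2.3525| - 1.59, 0) = -0.7625
prox(-8.2911) = sign(-8.2911)*max(|-8.2911| - 1.59, 0) = -6.7011
prox(x) = [-2.8203, -0.2031, -0.7625, -6.7011]
||prox(x)||_1 = 2.8203 + 0.2031 + 0.7625 + 6.7011 = 10.487


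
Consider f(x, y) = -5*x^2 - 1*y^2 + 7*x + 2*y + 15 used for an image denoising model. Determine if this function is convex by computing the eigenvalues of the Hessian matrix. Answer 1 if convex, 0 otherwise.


The Hessian of f(x,y) = -5*x^2 - 1*y^2 + 7*x + 2*y + 15 is:
H = [[-10, 0], [0, -2]]
Trace = -10 - 2 = -12
Determinant = -10*-2 - (0)^2 = 20
Discriminant = (-12)^2 - 4*20 = 64.0
Eigenvalues: lambda_1 = -10.0, lambda_2 = -2.0
The function is not convex.

0


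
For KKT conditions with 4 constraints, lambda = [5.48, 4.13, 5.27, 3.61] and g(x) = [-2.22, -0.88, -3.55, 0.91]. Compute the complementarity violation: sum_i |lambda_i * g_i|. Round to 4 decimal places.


KKT complementary slackness check:
lambda_1 * g_1 = 5.48 * -2.22 = -12.1656
lambda_2 * g_2 = 4.13 * -0.88 = -3.6344
lambda_3 * g_3 = 5.27 * -3.55 = -18.7085
lambda_4 * g_4 = 3.61 * 0.91 = 3.2851
Total violation = 12.1656 + 3.6344 + 18.7085 + 3.2851 = 37.7936


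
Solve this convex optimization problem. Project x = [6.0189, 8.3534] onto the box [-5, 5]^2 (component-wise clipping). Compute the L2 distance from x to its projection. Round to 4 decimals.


Project each component onto [-5, 5].
clip(6.0189) = 5.0, clip(8.3534) = 5.0
Projection = [5.0, 5.0]
Squared diffs: [1.0382, 11.2453]
Distance = sqrt(12.2835) = 3.5048


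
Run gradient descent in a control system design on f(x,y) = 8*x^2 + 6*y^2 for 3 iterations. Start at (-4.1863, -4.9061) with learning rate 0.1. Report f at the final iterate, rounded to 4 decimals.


Gradient descent on f(x,y) = 8*x^2 + 6*y^2.
Starting point: (-4.1863, -4.9061), alpha = 0.1
Step 1: grad_x = 2*8*-4.1863 = -66.9808, grad_y = 2*6*-4.9061 = -58.8732
  x_1 = -4.1863 - 0.1*-66.9808 = 2.5118
  y_1 = -4.9061 - 0.1*-58.8732 = 0.9812
Step 2: grad_x = 2*8*2.5118 = 40.1885, grad_y = 2*6*0.9812 = 11.7746
  x_2 = 2.5118 - 0.1*40.1885 = -1.5071
  y_2 = 0.9812 - 0.1*11.7746 = -0.1962
Step 3: grad_x = 2*8*-1.5071 = -24.1131, grad_y = 2*6*-0.1962 = -2.3549
  x_3 = -1.5071 - 0.1*-24.1131 = 0.9042
  y_3 = -0.1962 - 0.1*-2.3549 = 0.0392
f(0.9042, 0.0392) = 8*0.9042^2 + 6*0.0392^2 = 6.5505


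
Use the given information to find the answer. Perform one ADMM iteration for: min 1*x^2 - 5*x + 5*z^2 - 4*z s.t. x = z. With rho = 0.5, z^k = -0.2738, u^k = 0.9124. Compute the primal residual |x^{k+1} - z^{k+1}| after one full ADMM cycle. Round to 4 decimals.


ADMM iteration with rho = 0.5, z^k = -0.2738, u^k = 0.9124
Step 1: x-update.
Minimize 1*x^2 - 5*x + (0.5/2)*(x + 0.2738 + 0.9124)^2
FOC: (2*1 + 0.5)*x = 5 + 0.5*(-0.2738 - 0.9124)
x^{k+1} = 1.7628
Step 2: z-update.
Minimize 5*z^2 - 4*z + (0.5/2)*(1.7628 - z + 0.9124)^2
FOC: (2*5 + 0.5)*z = 4 + 0.5*(1.7628 + 0.9124)
z^{k+1} = 0.5083
Step 3: u-update.
u^{k+1} = 0.9124 + 1.7628 - 0.5083 = 2.1668
Step 4: Primal residual = |1.7628 - 0.5083| = 1.2544


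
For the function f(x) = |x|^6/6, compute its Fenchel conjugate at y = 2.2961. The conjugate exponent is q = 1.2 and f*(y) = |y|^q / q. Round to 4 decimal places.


The conjugate exponent q satisfies 1/p + 1/q = 1.
p = 6, so q = 6/(6 - 1) = 1.2
|y|^q = 2.2961^1.2 = 2.7114
f*(2.2961) = 2.7114 / 1.2 = 2.2595


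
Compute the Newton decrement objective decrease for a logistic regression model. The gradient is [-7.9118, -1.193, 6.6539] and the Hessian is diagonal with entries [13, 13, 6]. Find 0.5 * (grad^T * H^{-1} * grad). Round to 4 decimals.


Step 1: H is diagonal, so H^(-1) * g = [-0.6086, -0.0918, 1.109].
Step 2: g^T H^(-1) g = sum_i g_i^2 / H_ii
  = (-7.9118)^2/13 + (-1.193)^2/13 + (6.6539)^2/6
  = 4.8151 + 0.1095 + 7.3791 = 12.3037
Step 3: Objective decrease = 0.5 * g^T H^(-1) g = 6.1518


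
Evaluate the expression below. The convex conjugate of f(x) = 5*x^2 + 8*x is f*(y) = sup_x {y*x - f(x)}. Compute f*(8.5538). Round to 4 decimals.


f*(y) = sup_x {y*x - a*x^2 - b*x} = sup_x {(y-b)*x - a*x^2}
FOC: (y - b) - 2a*x = 0 => x* = (y - b)/(2a)
x* = (8.5538 - 8)/(2*5) = 0.0554
f*(8.5538) = (y-b)^2/(4a) = (8.5538 - 8)^2/(4*5)
= 0.3067/20 = 0.0153


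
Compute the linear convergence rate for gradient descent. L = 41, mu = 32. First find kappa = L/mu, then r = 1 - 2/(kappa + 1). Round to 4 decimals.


Step 1: Compute the condition number.
kappa = L/mu = 41/32 = 1.2813
Step 2: Compute the convergence rate.
r = 1 - 2/(kappa + 1) = 1 - 2*mu/(L + mu) = (L - mu)/(L + mu) = 9/73 = 0.1233


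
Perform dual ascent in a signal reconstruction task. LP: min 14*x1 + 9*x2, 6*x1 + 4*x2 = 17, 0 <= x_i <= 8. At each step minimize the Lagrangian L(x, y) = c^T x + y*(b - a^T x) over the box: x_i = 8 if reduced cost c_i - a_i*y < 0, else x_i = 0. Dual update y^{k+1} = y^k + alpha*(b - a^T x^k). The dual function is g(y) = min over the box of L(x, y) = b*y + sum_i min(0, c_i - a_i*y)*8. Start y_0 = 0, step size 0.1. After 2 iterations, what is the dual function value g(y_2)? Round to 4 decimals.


Dual ascent for LP: min 14*x1 + 9*x2, 6*x1 + 4*x2 = 17, 0 <= x_i <= 8
Step 1: y^k = 0.0, reduced costs: (14.0, 9.0)
  x^k = (0.0, 0.0), subgradient = b - a^T x = 17.0
  y^{k+1} = 0.0 + 0.1*17.0 = 1.7
Step 2: y^k = 1.7, reduced costs: (3.8, 2.2)
  x^k = (0.0, 0.0), subgradient = b - a^T x = 17.0
  y^{k+1} = 1.7 + 0.1*17.0 = 3.4
Dual objective at y_2 = 3.4: reduced costs (-6.4, -4.6), box minimizer x = (8.0, 8.0)
g(y_2) = b*y + (c1 - a1*y)*x1 + (c2 - a2*y)*x2 = 17*3.4 + (-6.4)*8.0 + (-4.6)*8.0 = 57.8 - 51.2 - 36.8 = -30.2


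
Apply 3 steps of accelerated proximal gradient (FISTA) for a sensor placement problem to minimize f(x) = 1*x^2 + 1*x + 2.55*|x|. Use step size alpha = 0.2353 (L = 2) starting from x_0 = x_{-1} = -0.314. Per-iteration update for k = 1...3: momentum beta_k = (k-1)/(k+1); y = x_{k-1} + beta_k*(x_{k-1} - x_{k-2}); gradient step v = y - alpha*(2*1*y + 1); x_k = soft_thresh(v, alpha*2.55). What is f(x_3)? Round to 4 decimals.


FISTA on f(x) = 1*x^2 + 1*x + 2.55*|x|
L = 2, alpha = 0.2353
Iteration 1: beta = 0.0, y = -0.314 + 0.0*(-0.314 + 0.314) = -0.314
  grad(y) = 0.372, v = y - alpha*grad = -0.4015
  prox(v) = soft_thresh(-0.4015, 0.6) = 0.0
Iteration 2: beta = 0.3333, y = 0.0 + 0.3333*(0.0 + 0.314) = 0.1047
  grad(y) = 1.2093, v = y - alpha*grad = -0.1799
  prox(v) = soft_thresh(-0.1799, 0.6) = 0.0
Iteration 3: beta = 0.5, y = 0.0 + 0.5*(0.0 - 0.0) = 0.0
  grad(y) = 1.0, v = y - alpha*grad = -0.2353
  prox(v) = soft_thresh(-0.2353, 0.6) = 0.0
f(x_3) = 1*0.0^2 + 1*0.0 + 2.55*|0.0| = 0.0


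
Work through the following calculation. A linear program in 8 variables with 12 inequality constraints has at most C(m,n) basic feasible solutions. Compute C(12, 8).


Each vertex corresponds to some choice of n active constraints out of m, so the number of vertices is at most C(m, n) = m! / (n!(m-n)!).
m = 12, n = 8
Numerator: 12 * 11 * 10 * 9 * 8 * 7 * 6 * 5
Denominator: 8! = 40320
C(12, 8) = 495


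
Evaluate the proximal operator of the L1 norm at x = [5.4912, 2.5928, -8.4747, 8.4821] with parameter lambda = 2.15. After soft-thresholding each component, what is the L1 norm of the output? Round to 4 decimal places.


Soft-thresholding with lambda = 2.15:
prox(5.4912) = sign(5.4912)*max(|5.4912| - 2.15, 0) = 3.3412
prox(2.5928) = sign(2.5928)*max(|2.5928| - 2.15, 0) = 0.4428
prox(-8.4747) = sign(-8.4747)*max(|-8.4747| - 2.15, 0) = -6.3247
prox(8.4821) = sign(8.4821)*max(|8.4821| - 2.15, 0) = 6.3321
prox(x) = [3.3412, 0.4428, -6.3247, 6.3321]
||prox(x)||_1 = 3.3412 + 0.4428 + 6.3247 + 6.3321 = 16.4408


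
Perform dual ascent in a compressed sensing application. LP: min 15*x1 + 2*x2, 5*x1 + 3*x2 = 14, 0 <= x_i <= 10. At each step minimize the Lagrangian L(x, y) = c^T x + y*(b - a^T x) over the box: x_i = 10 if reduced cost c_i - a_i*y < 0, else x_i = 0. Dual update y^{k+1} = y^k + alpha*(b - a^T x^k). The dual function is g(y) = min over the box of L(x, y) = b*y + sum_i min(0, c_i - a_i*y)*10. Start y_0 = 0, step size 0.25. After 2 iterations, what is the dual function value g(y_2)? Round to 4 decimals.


Dual ascent for LP: min 15*x1 + 2*x2, 5*x1 + 3*x2 = 14, 0 <= x_i <= 10
Step 1: y^k = 0.0, reduced costs: (15.0, 2.0)
  x^k = (0.0, 0.0), subgradient = b - a^T x = 14.0
  y^{k+1} = 0.0 + 0.25*14.0 = 3.5
Step 2: y^k = 3.5, reduced costs: (-2.5, -8.5)
  x^k = (10.0, 10.0), subgradient = b - a^T x = -66.0
  y^{k+1} = 3.5 + 0.25*-66.0 = -13.0
Dual objective at y_2 = -13.0: reduced costs (80.0, 41.0), box minimizer x = (0.0, 0.0)
g(y_2) = b*y + (c1 - a1*y)*x1 + (c2 - a2*y)*x2 = 14*(-13.0) + 80.0*0.0 + 41.0*0.0 = -182.0 + 0.0 + 0.0 = -182.0


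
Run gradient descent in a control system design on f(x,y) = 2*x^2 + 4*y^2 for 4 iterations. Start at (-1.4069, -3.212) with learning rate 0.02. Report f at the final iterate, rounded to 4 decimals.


Gradient descent on f(x,y) = 2*x^2 + 4*y^2.
Starting point: (-1.4069, -3.212), alpha = 0.02
Step 1: grad_x = 2*2*-1.4069 = -5.6276, grad_y = 2*4*-3.212 = -25.696
  x_1 = -1.4069 - 0.02*-5.6276 = -1.2943
  y_1 = -3.212 - 0.02*-25.696 = -2.6981
Step 2: grad_x = 2*2*-1.2943 = -5.1774, grad_y = 2*4*-2.6981 = -21.5846
  x_2 = -1.2943 - 0.02*-5.1774 = -1.1908
  y_2 = -2.6981 - 0.02*-21.5846 = -2.2664
Step 3: grad_x = 2*2*-1.1908 = -4.7632, grad_y = 2*4*-2.2664 = -18.1311
  x_3 = -1.1908 - 0.02*-4.7632 = -1.0955
  y_3 = -2.2664 - 0.02*-18.1311 = -1.9038
Step 4: grad_x = 2*2*-1.0955 = -4.3821, grad_y = 2*4*-1.9038 = -15.2301
  x_4 = -1.0955 - 0.02*-4.3821 = -1.0079
  y_4 = -1.9038 - 0.02*-15.2301 = -1.5992
f(-1.0079, -1.5992) = 2*(-1.0079)^2 + 4*(-1.5992)^2 = 12.261


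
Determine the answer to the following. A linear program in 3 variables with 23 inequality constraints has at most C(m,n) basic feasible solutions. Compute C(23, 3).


Each vertex corresponds to some choice of n active constraints out of m, so the number of vertices is at most C(m, n) = m! / (n!(m-n)!).
m = 23, n = 3
Numerator: 23 * 22 * 21
Denominator: 3! = 6
C(23, 3) = 1771


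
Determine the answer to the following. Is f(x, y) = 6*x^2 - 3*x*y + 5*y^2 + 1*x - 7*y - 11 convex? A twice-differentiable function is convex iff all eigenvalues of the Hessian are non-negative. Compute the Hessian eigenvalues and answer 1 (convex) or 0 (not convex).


The Hessian of f(x,y) = 6*x^2 - 3*x*y + 5*y^2 + 1*x - 7*y - 11 is:
H = [[12, -3], [-3, 10]]
Trace = 12 + 10 = 22
Determinant = 12*10 - (-3)^2 = 111
Discriminant = (22)^2 - 4*111 = 40.0
Eigenvalues: lambda_1 = 7.8377, lambda_2 = 14.1623
The function is convex.

1


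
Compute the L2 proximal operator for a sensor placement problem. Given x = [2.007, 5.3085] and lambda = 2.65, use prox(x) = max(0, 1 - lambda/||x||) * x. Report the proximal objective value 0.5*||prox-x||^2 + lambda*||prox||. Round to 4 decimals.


Step 1: Compute ||x||.
||x|| = 5.6752
Step 2: Compute scaling factor.
scale = max(0, 1 - 2.65/5.6752) = 0.5331
Step 3: prox(x) = [1.0698, 2.8297]
||prox(x)|| = 3.0252
Step 4: Proximal objective.
0.5*||prox-x||^2 = 3.5113
lambda*||prox|| = 8.0168
Total = 11.5281


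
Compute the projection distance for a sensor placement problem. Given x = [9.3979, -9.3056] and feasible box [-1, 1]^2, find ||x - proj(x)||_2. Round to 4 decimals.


Project each component onto [-1, 1].
clip(9.3979) = 1.0, clip(-9.3056) = -1.0
Projection = [1.0, -1.0]
Squared diffs: [70.5247, 68.983]
Distance = sqrt(139.5077) = 11.8113


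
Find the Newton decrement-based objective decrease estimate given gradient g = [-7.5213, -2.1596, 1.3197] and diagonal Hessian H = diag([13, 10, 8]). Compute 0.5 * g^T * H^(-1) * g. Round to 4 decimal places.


Step 1: H is diagonal, so H^(-1) * g = [-0.5786, -0.216, 0.165].
Step 2: g^T H^(-1) g = sum_i g_i^2 / H_ii
  = (-7.5213)^2/13 + (-2.1596)^2/10 + (1.3197)^2/8
  = 4.3515 + 0.4664 + 0.2177 = 5.0356
Step 3: Objective decrease = 0.5 * g^T H^(-1) g = 2.5178


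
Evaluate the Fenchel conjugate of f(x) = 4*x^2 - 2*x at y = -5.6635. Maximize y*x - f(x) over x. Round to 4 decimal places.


f*(y) = sup_x {y*x - a*x^2 - b*x} = sup_x {(y-b)*x - a*x^2}
FOC: (y - b) - 2a*x = 0 => x* = (y - b)/(2a)
x* = (-5.6635 + 2)/(2*4) = -0.4579
f*(-5.6635) = (y-b)^2/(4a) = (-5.6635 + 2)^2/(4*4)
= 13.4212/16 = 0.8388


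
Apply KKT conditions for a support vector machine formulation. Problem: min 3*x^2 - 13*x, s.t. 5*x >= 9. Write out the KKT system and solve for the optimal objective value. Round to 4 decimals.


Step 1: Try lambda = 0 (constraint inactive).
Stationarity: 2*3*x - 13 = 0
x* = 13/(2*3) = 13/6 = 2.1667 (rounded; the exact value 13/6 is used below)
Check constraint: 5*2.1667 = 10.8335 >= 9 -- satisfied.
Step 2: Compute optimal value.
f(x*) = 3*(13/6)^2 - 13*(13/6) = -14.0833


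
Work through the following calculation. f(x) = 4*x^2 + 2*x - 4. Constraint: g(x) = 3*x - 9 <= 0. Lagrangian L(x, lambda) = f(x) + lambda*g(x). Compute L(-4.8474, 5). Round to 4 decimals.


Step 1: Evaluate f(x).
f(-4.8474) = 4*(-4.8474)^2 + 2*(-4.8474) - 4 = 80.2943
Step 2: Evaluate g(x).
g(-4.8474) = 3*-4.8474 - 9 = -23.5422
Step 3: Compute Lagrangian.
L = 80.2943 + 5*-23.5422 = -37.4167


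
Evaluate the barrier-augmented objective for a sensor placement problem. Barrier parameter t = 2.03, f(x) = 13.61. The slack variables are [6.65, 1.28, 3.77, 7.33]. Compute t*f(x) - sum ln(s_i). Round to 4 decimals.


Step 1: Compute log-barrier.
ln values: [1.8946, 0.2469, 1.3271, 1.992]
phi = -(1.8946 + 0.2469 + 1.3271 + 1.992) = -5.4605
Step 2: Compute augmented objective.
t*f(x) = 2.03*13.61 = 27.6283
Total = 27.6283 - 5.4605 = 22.1678


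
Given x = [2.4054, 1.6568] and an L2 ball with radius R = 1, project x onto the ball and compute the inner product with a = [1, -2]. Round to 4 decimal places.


Step 1: Compute ||x|| (intermediates to 6 decimals).
||x|| = sqrt(2.4054^2 + 1.6568^2) = 2.920777
Step 2: Project.
Since ||x|| > R, scale = R/||x|| = 1/2.920777 = 0.342375, proj(x) = scale * x
proj(x) = [0.823549, 0.567247]
Step 3: Dot product.
a^T * proj(x) = 1*0.823549 - 2*0.567247 = -0.3109


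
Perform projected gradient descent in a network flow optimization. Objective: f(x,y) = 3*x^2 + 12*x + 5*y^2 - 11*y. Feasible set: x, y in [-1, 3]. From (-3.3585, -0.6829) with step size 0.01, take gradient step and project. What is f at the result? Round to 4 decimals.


Step 1: Compute gradient at (-3.3585, -0.6829).
grad_x = 2*3*-3.3585 + 12 = -8.151
grad_y = 2*5*-0.6829 - 11 = -17.829
Step 2: Gradient step.
x_raw = -3.3585 - 0.01*-8.151 = -3.277
y_raw = -0.6829 - 0.01*-17.829 = -0.5046
Step 3: Project onto [-1, 3].
x_proj = clip(-3.277) = -1.0
y_proj = clip(-0.5046) = -0.5046
Step 4: Evaluate f.
f(-1.0, -0.5046) = -2.1761


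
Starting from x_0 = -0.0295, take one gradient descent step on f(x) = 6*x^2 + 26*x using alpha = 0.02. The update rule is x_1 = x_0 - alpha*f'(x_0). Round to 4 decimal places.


We compute the gradient at x_0 and apply the update.
f'(x) = 12*x + 26
f'(-0.0295) = 12*-0.0295 + 26 = 25.646
x_1 = -0.0295 - 0.02*25.646 = -0.5424


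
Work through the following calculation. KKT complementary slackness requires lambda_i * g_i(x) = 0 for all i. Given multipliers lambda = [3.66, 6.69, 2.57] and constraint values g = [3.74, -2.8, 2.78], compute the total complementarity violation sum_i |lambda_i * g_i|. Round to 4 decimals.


KKT complementary slackness check:
lambda_1 * g_1 = 3.66 * 3.74 = 13.6884
lambda_2 * g_2 = 6.69 * -2.8 = -18.732
lambda_3 * g_3 = 2.57 * 2.78 = 7.1446
Total violation = 13.6884 + 18.732 + 7.1446 = 39.565


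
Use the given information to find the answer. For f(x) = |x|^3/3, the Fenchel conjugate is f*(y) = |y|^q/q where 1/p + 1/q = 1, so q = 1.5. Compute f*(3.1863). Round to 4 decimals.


The conjugate exponent q satisfies 1/p + 1/q = 1.
p = 3, so q = 3/(3 - 1) = 1.5
|y|^q = 3.1863^1.5 = 5.6876
f*(3.1863) = 5.6876 / 1.5 = 3.7917


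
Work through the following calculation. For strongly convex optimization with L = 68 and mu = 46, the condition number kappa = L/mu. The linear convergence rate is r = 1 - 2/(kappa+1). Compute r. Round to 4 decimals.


Step 1: Compute the condition number.
kappa = L/mu = 68/46 = 1.4783
Step 2: Compute the convergence rate.
r = 1 - 2/(kappa + 1) = 1 - 2*mu/(L + mu) = (L - mu)/(L + mu) = 22/114 = 0.193


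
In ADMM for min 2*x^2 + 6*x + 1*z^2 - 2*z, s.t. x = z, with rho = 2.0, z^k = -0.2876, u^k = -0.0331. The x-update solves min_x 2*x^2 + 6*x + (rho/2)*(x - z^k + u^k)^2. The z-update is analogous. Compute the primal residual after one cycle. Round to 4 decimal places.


ADMM iteration with rho = 2.0, z^k = -0.2876, u^k = -0.0331
Step 1: x-update.
Minimize 2*x^2 + 6*x + (2.0/2)*(x + 0.2876 - 0.0331)^2
FOC: (2*2 + 2.0)*x = -6 + 2.0*(-0.2876 + 0.0331)
x^{k+1} = -1.0848
Step 2: z-update.
Minimize 1*z^2 - 2*z + (2.0/2)*(-1.0848 - z - 0.0331)^2
FOC: (2*1 + 2.0)*z = 2 + 2.0*(-1.0848 - 0.0331)
z^{k+1} = -0.059
Step 3: u-update.
u^{k+1} = -0.0331 - 1.0848 + 0.059 = -1.059
Step 4: Primal residual = |-1.0848 + 0.059| = 1.0259


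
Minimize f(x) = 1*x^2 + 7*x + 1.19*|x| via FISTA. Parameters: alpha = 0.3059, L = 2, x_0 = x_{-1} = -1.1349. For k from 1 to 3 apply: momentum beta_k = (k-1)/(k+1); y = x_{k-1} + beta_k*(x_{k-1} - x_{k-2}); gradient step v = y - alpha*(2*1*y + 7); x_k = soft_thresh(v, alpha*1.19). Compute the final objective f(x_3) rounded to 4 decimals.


FISTA on f(x) = 1*x^2 + 7*x + 1.19*|x|
L = 2, alpha = 0.3059
Iteration 1: beta = 0.0, y = -1.1349 + 0.0*(-1.1349 + 1.1349) = -1.1349
  grad(y) = 4.7302, v = y - alpha*grad = -2.5819
  prox(v) = soft_thresh(-2.5819, 0.364) = -2.2178
Iteration 2: beta = 0.3333, y = -2.2178 + 0.3333*(-2.2178 + 1.1349) = -2.5788
  grad(y) = 1.8423, v = y - alpha*grad = -3.1424
  prox(v) = soft_thresh(-3.1424, 0.364) = -2.7784
Iteration 3: beta = 0.5, y = -2.7784 + 0.5*(-2.7784 + 2.2178) = -3.0586
  grad(y) = 0.8827, v = y - alpha*grad = -3.3287
  prox(v) = soft_thresh(-3.3287, 0.364) = -2.9646
f(x_3) = 1*(-2.9646)^2 + 7*(-2.9646) + 1.19*|-2.9646| = -8.4355


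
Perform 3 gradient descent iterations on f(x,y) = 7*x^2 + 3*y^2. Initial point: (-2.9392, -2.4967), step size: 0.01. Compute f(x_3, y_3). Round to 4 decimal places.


Gradient descent on f(x,y) = 7*x^2 + 3*y^2.
Starting point: (-2.9392, -2.4967), alpha = 0.01
Step 1: grad_x = 2*7*-2.9392 = -41.1488, grad_y = 2*3*-2.4967 = -14.9802
  x_1 = -2.9392 - 0.01*-41.1488 = -2.5277
  y_1 = -2.4967 - 0.01*-14.9802 = -2.3469
Step 2: grad_x = 2*7*-2.5277 = -35.388, grad_y = 2*3*-2.3469 = -14.0814
  x_2 = -2.5277 - 0.01*-35.388 = -2.1738
  y_2 = -2.3469 - 0.01*-14.0814 = -2.2061
Step 3: grad_x = 2*7*-2.1738 = -30.4337, grad_y = 2*3*-2.2061 = -13.2365
  x_3 = -2.1738 - 0.01*-30.4337 = -1.8695
  y_3 = -2.2061 - 0.01*-13.2365 = -2.0737
f(-1.8695, -2.0737) = 7*(-1.8695)^2 + 3*(-2.0737)^2 = 37.366


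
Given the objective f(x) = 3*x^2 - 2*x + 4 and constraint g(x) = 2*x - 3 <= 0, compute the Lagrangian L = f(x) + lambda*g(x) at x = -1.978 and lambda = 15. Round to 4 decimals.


Step 1: Evaluate f(x).
f(-1.978) = 3*(-1.978)^2 - 2*(-1.978) + 4 = 19.6935
Step 2: Evaluate g(x).
g(-1.978) = 2*-1.978 - 3 = -6.956
Step 3: Compute Lagrangian.
L = 19.6935 + 15*-6.956 = -84.6465


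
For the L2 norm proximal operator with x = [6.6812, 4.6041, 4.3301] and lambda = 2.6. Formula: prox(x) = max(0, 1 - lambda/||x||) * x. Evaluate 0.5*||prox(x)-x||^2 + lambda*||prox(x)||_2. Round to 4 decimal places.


Step 1: Compute ||x||.
||x|| = 9.1971
Step 2: Compute scaling factor.
scale = max(0, 1 - 2.6/9.1971) = 0.7173
Step 3: prox(x) = [4.7924, 3.3025, 3.106]
||prox(x)|| = 6.5971
Step 4: Proximal objective.
0.5*||prox-x||^2 = 3.38
lambda*||prox|| = 17.1525
Total = 20.5324


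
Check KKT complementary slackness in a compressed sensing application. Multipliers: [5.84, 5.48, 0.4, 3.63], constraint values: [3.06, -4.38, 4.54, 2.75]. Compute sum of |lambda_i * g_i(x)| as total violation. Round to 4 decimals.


KKT complementary slackness check:
lambda_1 * g_1 = 5.84 * 3.06 = 17.8704
lambda_2 * g_2 = 5.48 * -4.38 = -24.0024
lambda_3 * g_3 = 0.4 * 4.54 = 1.816
lambda_4 * g_4 = 3.63 * 2.75 = 9.9825
Total violation = 17.8704 + 24.0024 + 1.816 + 9.9825 = 53.6713


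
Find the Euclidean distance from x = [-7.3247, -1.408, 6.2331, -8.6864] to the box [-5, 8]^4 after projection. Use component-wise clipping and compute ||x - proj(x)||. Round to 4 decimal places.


Project each component onto [-5, 8].
clip(-7.3247) = -5.0, clip(-1.408) = -1.408, clip(6.2331) = 6.2331, clip(-8.6864) = -5.0
Projection = [-5.0, -1.408, 6.2331, -5.0]
Squared diffs: [5.4042, 0.0, 0.0, 13.5895]
Distance = sqrt(18.9937) = 4.3582


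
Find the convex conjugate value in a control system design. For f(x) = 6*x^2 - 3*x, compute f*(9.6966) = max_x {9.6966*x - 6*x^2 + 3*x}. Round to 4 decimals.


f*(y) = sup_x {y*x - a*x^2 - b*x} = sup_x {(y-b)*x - a*x^2}
FOC: (y - b) - 2a*x = 0 => x* = (y - b)/(2a)
x* = (9.6966 + 3)/(2*6) = 1.0581
f*(9.6966) = (y-b)^2/(4a) = (9.6966 + 3)^2/(4*6)
= 161.2037/24 = 6.7168


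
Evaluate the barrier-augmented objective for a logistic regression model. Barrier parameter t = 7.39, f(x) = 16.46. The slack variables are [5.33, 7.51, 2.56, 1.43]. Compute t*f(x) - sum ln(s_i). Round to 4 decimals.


Step 1: Compute log-barrier.
ln values: [1.6734, 2.0162, 0.94, 0.3577]
phi = -(1.6734 + 2.0162 + 0.94 + 0.3577) = -4.9873
Step 2: Compute augmented objective.
t*f(x) = 7.39*16.46 = 121.6394
Total = 121.6394 - 4.9873 = 116.6521
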